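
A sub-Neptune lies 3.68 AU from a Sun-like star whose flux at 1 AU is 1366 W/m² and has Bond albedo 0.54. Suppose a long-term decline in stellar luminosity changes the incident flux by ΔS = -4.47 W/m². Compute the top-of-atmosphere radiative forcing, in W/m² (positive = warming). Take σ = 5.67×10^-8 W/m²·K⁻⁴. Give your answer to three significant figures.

-0.514 W/m²

Flux at the orbit: S = 1366/(3.68)² = 100.9 W/m².
Only a fraction (1−α) is absorbed and it's spread over 4πR², so ΔF = (1−α)ΔS/4 = -0.5140 W/m².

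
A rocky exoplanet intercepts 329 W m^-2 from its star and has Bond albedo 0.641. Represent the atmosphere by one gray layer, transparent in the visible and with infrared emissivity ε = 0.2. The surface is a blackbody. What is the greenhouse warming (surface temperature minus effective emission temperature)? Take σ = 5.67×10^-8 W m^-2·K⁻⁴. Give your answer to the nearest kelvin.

4 kelvin

The planet radiates to space at T_e = [S(1−α)/(4σ)]^(1/4) = 151.1 K.
Surface balance with a leaky layer gives σT_s⁴ = σT_e⁴·2/(2−ε), so T_s = T_e·[2/(2−0.2)]^(1/4) = 155.1 K.
The atmosphere warms the surface by 4.032 K.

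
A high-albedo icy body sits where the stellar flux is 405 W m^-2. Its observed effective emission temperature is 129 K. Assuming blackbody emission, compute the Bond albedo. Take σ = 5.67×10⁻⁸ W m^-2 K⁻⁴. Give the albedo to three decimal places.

Energy balance: S(1−α)/4 = σT⁴, so 1−α = 4σT⁴/S.
σT⁴ = 15.70 W m^-2, so 4σT⁴ = 62.81 W m^-2.
1−α = 62.81/405.0 = 0.1551, so α = 0.8449.

0.845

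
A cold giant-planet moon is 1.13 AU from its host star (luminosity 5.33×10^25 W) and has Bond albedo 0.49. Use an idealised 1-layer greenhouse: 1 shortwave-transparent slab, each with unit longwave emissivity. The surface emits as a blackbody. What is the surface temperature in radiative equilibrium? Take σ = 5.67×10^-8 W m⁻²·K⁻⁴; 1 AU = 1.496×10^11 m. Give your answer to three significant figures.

Orbital distance: d = 1.13 AU = 1.690×10^11 m.
S = L/(4πd²) = 148.4 W m⁻².
OLR = S(1−α)/4 = 18.92 W m⁻²; the top layer radiates at T_e = 135.2 K.
Layer-by-layer balance gives σT_s⁴ = (N+1)σT_e⁴, so T_s = 2^¼·135.2 = 160.7 K.

161 K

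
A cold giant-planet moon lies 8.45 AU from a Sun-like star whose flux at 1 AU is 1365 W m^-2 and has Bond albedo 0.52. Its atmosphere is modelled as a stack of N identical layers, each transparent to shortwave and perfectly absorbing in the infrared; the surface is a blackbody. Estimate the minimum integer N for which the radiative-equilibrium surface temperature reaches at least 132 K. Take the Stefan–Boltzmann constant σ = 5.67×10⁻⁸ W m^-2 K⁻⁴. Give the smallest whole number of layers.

By the inverse-square law, S = 1365/8.45² = 19.12 W m^-2.
The effective emission temperature is T_e = [S(1−α)/(4σ)]^¼ = 79.75 K.
T_s = (N+1)^(1/4)·T_e ≥ 132 K requires N+1 ≥ (T_s/T_e)⁴ = (132/79.75)⁴ = 7.504.
So N ≥ 6.504; the smallest integer is N = 7.

7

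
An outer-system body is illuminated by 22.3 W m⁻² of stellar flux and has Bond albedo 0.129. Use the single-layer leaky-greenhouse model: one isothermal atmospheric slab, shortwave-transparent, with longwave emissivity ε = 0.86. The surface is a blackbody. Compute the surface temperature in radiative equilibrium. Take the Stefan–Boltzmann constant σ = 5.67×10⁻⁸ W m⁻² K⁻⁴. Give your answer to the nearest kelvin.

Effective emission temperature (TOA balance): σT_e⁴ = S(1−α)/4 = 4.856 W m⁻² → T_e = 96.20 K.
Surface balance with a leaky layer gives σT_s⁴ = σT_e⁴·2/(2−ε), so T_s = T_e·[2/(2−0.86)]^(1/4) = 110.7 K.

111 kelvin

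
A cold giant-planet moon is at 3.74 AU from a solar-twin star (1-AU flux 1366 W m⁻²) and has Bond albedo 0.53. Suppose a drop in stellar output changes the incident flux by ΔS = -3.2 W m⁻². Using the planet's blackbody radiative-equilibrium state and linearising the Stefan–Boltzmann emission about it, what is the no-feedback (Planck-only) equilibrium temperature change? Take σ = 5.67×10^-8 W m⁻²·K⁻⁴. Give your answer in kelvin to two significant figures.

-0.98 kelvin

Flux at the orbit: S = 1366/(3.74)² = 97.66 W m⁻².
Unperturbed T_e = [97.66·(1−0.53)/(4σ)]^¼ = 119.3 K.
ΔF = Δ[S(1−α)]/4 = (1−0.53)·-3.2/4 = -0.3760 W m⁻².
Linearising σT⁴ gives d(σT⁴)/dT = 4σT_e³ = 0.3848 W m⁻² per K.
So ΔT₀ = -0.3760/0.3848 = -0.977 K.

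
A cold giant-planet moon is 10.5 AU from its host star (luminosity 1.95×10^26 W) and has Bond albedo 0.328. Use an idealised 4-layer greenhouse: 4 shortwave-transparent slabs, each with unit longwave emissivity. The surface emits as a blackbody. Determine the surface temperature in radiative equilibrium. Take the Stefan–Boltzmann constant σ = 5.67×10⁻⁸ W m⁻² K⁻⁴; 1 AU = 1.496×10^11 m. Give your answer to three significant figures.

d = 10.5 × 1.496×10^11 m = 1.571×10^12 m.
Spreading L over a sphere of radius d: S = 1.95×10^26/(4π·1.57×10^12²) = 6.289 W m⁻².
Top-of-atmosphere balance: σT_e⁴ = S(1−α)/4 = 1.057 W m⁻² → T_e = 65.70 K.
For an N-layer opaque stack, T_s⁴ = (N+1)T_e⁴, hence T_s = (5)^(1/4)×65.70 K = 98.25 K.

98.2 kelvin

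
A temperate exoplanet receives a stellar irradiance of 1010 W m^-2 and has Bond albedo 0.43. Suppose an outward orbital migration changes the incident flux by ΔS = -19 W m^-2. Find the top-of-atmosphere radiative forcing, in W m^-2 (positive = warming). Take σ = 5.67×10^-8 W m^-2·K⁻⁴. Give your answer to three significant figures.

-2.71 W m^-2

TOA radiative forcing: ΔF = (1−α)ΔS/4 = 0.57·(-19)/4 = -2.708 W m^-2.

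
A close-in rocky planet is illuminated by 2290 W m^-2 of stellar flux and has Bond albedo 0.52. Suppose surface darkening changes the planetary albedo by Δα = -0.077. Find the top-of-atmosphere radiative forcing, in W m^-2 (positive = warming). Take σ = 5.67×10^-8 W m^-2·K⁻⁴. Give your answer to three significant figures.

44.1 W m^-2

TOA radiative forcing: ΔF = −S·Δα/4 = −2290·(-0.077)/4 = 44.08 W m^-2.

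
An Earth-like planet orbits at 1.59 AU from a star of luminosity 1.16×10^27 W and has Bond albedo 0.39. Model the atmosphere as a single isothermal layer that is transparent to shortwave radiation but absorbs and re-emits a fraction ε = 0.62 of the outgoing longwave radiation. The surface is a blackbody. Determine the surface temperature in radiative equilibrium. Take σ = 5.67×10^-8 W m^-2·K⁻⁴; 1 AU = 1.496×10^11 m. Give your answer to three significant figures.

Orbital distance: d = 1.59 AU = 2.379×10^11 m.
S = L/(4πd²) = 1632 W m^-2.
The planet radiates to space at T_e = [S(1−α)/(4σ)]^(1/4) = 257.4 K.
The surface balance (absorbed SW + ε·downward IR = σT_s⁴) with T_a⁴ = T_s⁴/2 reduces to T_s = T_e·[2/(2−ε)]^¼ = 282.4 K.

282 kelvin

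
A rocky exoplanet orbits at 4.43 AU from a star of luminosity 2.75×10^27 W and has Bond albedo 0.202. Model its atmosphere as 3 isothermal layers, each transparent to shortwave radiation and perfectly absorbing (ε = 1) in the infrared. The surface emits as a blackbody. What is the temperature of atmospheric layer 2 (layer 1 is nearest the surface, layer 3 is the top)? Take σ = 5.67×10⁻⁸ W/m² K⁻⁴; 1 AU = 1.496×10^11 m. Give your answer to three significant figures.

243 K

Orbital distance: d = 4.43 AU = 6.627×10^11 m.
Spreading L over a sphere of radius d: S = 2.75×10^27/(4π·6.63×10^11²) = 498.3 W/m².
OLR = S(1−α)/4 = 99.40 W/m²; the top layer radiates at T_e = 204.6 K.
The net upward flux σT_e⁴ is constant between every pair of levels, so T_k⁴ = (N+1−k)T_e⁴.
T_2 = (2)^(1/4)·204.6 = 243.3 K.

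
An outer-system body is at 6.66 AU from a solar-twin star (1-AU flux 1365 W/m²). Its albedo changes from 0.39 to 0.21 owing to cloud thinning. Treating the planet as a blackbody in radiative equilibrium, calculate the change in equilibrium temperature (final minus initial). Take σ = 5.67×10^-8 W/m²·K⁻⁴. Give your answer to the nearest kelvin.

Flux at the orbit: S = 1365/(6.66)² = 30.77 W/m².
Initial: T₁ = [S(1−0.39)/(4σ)]^(1/4) = 95.38 K.
Final:   T₂ = [S(1−0.21)/(4σ)]^(1/4) = 101.8 K.
Change: 101.8 − 95.38 = 6.370 K.

6 K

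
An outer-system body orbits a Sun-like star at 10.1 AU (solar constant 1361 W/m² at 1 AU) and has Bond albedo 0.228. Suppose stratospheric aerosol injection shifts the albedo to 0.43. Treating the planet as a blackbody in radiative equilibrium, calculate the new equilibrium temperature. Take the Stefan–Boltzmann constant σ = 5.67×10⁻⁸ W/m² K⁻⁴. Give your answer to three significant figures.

Irradiance scales as 1/d², so S = 1361 W/m² × (1/10.1)² = 13.34 W/m².
With the new albedo, S(1−α₂)/4 = 1.901 W/m², so T₂ = 76.10 K.

76.1 K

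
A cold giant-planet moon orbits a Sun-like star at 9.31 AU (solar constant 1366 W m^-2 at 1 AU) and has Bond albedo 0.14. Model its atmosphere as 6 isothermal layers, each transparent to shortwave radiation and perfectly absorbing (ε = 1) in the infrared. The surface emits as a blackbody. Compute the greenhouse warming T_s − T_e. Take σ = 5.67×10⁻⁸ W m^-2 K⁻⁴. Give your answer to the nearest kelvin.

Flux at the orbit: S = 1366/(9.31)² = 15.76 W m^-2.
Top-of-atmosphere balance: σT_e⁴ = S(1−α)/4 = 3.388 W m^-2 → T_e = 87.92 K.
Surface: T_s = (7)^¼·T_e = 143.0 K.
So the greenhouse effect raises the surface by 143.0 − 87.92 = 55.09 K.

55 kelvin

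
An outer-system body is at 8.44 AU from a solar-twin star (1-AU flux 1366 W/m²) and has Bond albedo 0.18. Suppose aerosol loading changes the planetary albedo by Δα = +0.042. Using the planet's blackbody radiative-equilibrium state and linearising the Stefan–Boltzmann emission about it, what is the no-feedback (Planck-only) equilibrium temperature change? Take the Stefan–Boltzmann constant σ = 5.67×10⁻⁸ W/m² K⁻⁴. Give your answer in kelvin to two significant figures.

Flux at the orbit: S = 1366/(8.44)² = 19.18 W/m².
Reference equilibrium: T_e = [S(1−α)/(4σ)]^(1/4) = 91.25 K.
ΔF = −(S/4)Δα = −(19.18/4)×(+0.042) = -0.2014 W/m².
Planck response: λ_P = 4σT_e³ = 4·5.67×10⁻⁸·(91.25)³ = 0.1723 W/m²/K.
So ΔT₀ = -0.2014/0.1723 = -1.17 K.

-1.2 K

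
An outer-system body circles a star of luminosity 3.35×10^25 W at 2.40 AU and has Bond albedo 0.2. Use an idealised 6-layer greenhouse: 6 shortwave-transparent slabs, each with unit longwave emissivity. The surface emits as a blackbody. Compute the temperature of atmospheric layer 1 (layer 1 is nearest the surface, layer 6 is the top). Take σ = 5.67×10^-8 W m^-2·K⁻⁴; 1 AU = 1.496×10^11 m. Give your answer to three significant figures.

145 K

Orbital distance: d = 2.40 AU = 3.590×10^11 m.
Spreading L over a sphere of radius d: S = 3.35×10^25/(4π·3.59×10^11²) = 20.68 W m^-2.
Top-of-atmosphere balance: σT_e⁴ = S(1−α)/4 = 4.136 W m^-2 → T_e = 92.42 K.
In the N-layer model, layer k (counted from the surface) has T_k = (N+1−k)^(1/4)·T_e.
T_1 = (6)^(1/4)·92.42 = 144.6 K.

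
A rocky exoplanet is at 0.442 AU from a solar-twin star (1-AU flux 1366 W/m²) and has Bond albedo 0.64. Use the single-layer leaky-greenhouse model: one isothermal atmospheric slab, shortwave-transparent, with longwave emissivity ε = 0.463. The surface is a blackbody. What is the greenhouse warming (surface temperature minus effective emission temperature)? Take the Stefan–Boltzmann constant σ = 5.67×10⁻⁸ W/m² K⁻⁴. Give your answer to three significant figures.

By the inverse-square law, S = 1366/0.442² = 6992 W/m².
Effective emission temperature (TOA balance): σT_e⁴ = S(1−α)/4 = 629.3 W/m² → T_e = 324.6 K.
For a single slab of emissivity ε, T_s⁴ = 2T_e⁴/(2−ε); thus T_s = 324.6·(1.301)^(1/4) = 346.7 K.
T_s − T_e = 346.7 − 324.6 = 22.09 K.

22.1 K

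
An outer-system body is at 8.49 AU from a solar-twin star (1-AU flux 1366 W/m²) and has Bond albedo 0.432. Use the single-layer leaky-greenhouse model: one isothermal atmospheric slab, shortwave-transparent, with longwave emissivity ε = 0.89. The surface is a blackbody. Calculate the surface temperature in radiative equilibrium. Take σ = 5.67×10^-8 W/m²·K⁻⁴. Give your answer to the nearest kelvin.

96 K

Irradiance scales as 1/d², so S = 1366 W/m² × (1/8.49)² = 18.95 W/m².
At the top of the atmosphere, σT_e⁴ = S(1−α)/4 = 2.691 W/m², giving T_e = 83.00 K.
For a single slab of emissivity ε, T_s⁴ = 2T_e⁴/(2−ε); thus T_s = 83.00·(1.802)^(1/4) = 96.16 K.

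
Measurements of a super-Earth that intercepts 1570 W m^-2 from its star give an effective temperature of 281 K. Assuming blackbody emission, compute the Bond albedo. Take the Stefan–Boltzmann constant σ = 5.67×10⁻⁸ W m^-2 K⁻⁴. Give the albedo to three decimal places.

0.099

Energy balance: S(1−α)/4 = σT⁴, so 1−α = 4σT⁴/S.
4σT⁴ = 4·5.67×10⁻⁸·(281)⁴ = 1414 W m^-2.
Hence α = 1 − 1414/1570 = 0.0993.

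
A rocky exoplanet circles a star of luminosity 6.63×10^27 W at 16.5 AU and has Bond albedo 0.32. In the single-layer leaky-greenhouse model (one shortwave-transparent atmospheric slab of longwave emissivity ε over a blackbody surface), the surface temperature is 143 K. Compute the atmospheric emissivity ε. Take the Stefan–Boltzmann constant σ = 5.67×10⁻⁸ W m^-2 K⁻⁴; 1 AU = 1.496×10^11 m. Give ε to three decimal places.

0.758

Orbital distance: d = 16.5 AU = 2.468×10^12 m.
Flux at the orbit: S = L/(4πd²) = 6.63×10^27/(4π·(2.47×10^12)²) = 86.59 W m^-2.
Effective temperature: T_e = [S(1−α)/(4σ)]^(1/4) = 126.9 K.
Inverting T_s⁴ = 2T_e⁴/(2−ε): (T_e/T_s)⁴ = 0.6209, so ε = 2(1 − 0.6209) = 0.7583.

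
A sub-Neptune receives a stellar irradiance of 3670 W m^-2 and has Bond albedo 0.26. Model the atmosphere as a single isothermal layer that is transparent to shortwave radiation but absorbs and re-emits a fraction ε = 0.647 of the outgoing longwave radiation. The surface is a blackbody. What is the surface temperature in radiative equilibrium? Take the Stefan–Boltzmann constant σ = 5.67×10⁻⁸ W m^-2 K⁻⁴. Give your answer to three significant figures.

The planet radiates to space at T_e = [S(1−α)/(4σ)]^(1/4) = 330.8 K.
For a single slab of emissivity ε, T_s⁴ = 2T_e⁴/(2−ε); thus T_s = 330.8·(1.478)^(1/4) = 364.8 K.

365 kelvin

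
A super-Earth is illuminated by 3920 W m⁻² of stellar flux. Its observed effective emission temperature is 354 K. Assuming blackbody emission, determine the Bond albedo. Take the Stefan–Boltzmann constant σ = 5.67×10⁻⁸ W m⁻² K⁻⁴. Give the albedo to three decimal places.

Energy balance: S(1−α)/4 = σT⁴, so 1−α = 4σT⁴/S.
4σT⁴ = 4·5.67×10⁻⁸·(354)⁴ = 3562 W m⁻².
1−α = 3562/3920 = 0.9086, so α = 0.0914.

0.091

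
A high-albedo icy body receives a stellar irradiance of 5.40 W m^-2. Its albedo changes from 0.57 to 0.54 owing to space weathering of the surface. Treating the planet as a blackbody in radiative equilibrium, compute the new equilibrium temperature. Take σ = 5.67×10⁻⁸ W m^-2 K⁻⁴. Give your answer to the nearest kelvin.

T₂ = [S(1−α₂)/(4σ)]^(1/4) = [5.400·0.46/(4σ)]^(1/4) = 57.53 K.

58 K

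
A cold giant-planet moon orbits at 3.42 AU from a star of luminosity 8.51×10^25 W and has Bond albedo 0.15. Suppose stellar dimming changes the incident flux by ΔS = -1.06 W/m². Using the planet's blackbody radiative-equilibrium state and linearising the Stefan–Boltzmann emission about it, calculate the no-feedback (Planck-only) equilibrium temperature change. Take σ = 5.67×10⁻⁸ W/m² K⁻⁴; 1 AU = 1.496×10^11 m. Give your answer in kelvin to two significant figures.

-1.0 K

Orbital distance: d = 3.42 AU = 5.116×10^11 m.
Spreading L over a sphere of radius d: S = 8.51×10^25/(4π·5.12×10^11²) = 25.87 W/m².
Unperturbed T_e = [25.87·(1−0.15)/(4σ)]^¼ = 99.23 K.
Only a fraction (1−α) is absorbed and it's spread over 4πR², so ΔF = (1−α)ΔS/4 = -0.2253 W/m².
Planck response: λ_P = 4σT_e³ = 4·5.67×10⁻⁸·(99.23)³ = 0.2216 W/m²/K.
ΔT₀ = ΔF/λ_P = -0.2253/0.2216 = -1.02 K.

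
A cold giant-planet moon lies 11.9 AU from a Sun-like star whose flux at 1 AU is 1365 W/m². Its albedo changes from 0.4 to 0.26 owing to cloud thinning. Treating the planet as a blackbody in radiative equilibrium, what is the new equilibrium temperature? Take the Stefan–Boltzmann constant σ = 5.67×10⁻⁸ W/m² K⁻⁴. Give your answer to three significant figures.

Irradiance scales as 1/d², so S = 1365 W/m² × (1/11.9)² = 9.639 W/m².
T₂ = [S(1−α₂)/(4σ)]^(1/4) = [9.639·0.74/(4σ)]^(1/4) = 74.89 K.

74.9 K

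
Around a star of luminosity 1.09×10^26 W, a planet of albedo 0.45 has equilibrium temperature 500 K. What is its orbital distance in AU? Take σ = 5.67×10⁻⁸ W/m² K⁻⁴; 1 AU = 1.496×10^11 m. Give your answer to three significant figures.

0.123 AU

Required flux: S = 4σT⁴/(1−α) = 25770 W/m².
S = L/(4πd²) → d = √(L/4πS) = √(1.09×10^26/(4π·25770)) = 1.835×10^10 m = 0.1226 AU.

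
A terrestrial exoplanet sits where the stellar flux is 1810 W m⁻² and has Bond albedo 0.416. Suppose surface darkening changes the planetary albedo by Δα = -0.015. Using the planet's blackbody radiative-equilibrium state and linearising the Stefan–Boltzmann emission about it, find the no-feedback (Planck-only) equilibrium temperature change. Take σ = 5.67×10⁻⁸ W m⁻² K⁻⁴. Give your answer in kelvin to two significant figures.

1.7 K

The baseline emission temperature is T_e = 261.3 K.
The change in absorbed flux is Δ[S(1−α)/4] = −SΔα/4 = 6.787 W m⁻².
The Planck feedback parameter is 4σT_e³ = 4.046 W m⁻²/K.
So ΔT₀ = 6.787/4.046 = 1.68 K.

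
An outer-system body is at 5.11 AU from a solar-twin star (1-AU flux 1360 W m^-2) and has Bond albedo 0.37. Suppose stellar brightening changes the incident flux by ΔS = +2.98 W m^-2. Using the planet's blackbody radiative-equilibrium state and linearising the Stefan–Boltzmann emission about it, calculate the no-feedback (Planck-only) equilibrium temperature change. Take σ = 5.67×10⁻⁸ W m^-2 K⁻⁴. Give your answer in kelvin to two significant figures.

1.6 K

Irradiance scales as 1/d², so S = 1360 W m^-2 × (1/5.11)² = 52.08 W m^-2.
Unperturbed T_e = [52.08·(1−0.37)/(4σ)]^¼ = 109.7 K.
ΔF = Δ[S(1−α)]/4 = (1−0.37)·+2.98/4 = 0.4693 W m^-2.
The Planck feedback parameter is 4σT_e³ = 0.2992 W m^-2/K.
Hence the no-feedback warming is ΔF/(4σT_e³) = 1.57 K.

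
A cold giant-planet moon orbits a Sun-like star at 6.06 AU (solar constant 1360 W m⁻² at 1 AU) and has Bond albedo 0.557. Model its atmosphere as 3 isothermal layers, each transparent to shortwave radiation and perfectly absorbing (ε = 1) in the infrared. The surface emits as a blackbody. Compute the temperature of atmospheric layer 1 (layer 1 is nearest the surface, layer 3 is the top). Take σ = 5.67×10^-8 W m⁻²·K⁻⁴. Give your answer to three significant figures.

Irradiance scales as 1/d², so S = 1360 W m⁻² × (1/6.06)² = 37.03 W m⁻².
OLR = S(1−α)/4 = 4.101 W m⁻²; the top layer radiates at T_e = 92.22 K.
In the N-layer model, layer k (counted from the surface) has T_k = (N+1−k)^(1/4)·T_e.
With k = 1: T_1 = (3+1−1)^¼·92.22 K = 121.4 K.

121 kelvin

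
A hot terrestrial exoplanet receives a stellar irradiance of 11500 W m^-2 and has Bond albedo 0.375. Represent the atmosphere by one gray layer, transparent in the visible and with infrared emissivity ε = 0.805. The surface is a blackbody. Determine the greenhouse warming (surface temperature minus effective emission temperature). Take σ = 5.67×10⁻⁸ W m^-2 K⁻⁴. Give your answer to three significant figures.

58.0 K

The planet radiates to space at T_e = [S(1−α)/(4σ)]^(1/4) = 421.9 K.
For a single slab of emissivity ε, T_s⁴ = 2T_e⁴/(2−ε); thus T_s = 421.9·(1.674)^(1/4) = 479.9 K.
Greenhouse warming: T_s − T_e = 57.97 K.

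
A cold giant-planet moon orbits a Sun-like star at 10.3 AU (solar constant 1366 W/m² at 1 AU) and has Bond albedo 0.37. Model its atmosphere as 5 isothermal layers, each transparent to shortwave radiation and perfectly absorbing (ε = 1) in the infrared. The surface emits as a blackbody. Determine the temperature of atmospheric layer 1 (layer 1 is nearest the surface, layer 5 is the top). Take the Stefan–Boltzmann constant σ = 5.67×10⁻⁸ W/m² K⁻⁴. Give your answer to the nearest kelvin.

Irradiance scales as 1/d², so S = 1366 W/m² × (1/10.3)² = 12.88 W/m².
Top-of-atmosphere balance: σT_e⁴ = S(1−α)/4 = 2.028 W/m² → T_e = 77.33 K.
In the N-layer model, layer k (counted from the surface) has T_k = (N+1−k)^(1/4)·T_e.
With k = 1: T_1 = (5+1−1)^¼·77.33 K = 115.6 K.

116 K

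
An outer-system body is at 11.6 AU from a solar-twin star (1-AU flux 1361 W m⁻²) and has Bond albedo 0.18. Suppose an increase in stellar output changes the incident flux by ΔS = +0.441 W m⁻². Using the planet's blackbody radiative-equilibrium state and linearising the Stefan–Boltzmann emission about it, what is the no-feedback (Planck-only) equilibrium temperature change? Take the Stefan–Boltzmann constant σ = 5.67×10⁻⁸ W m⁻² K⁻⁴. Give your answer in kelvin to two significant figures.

0.85 K

Flux at the orbit: S = 1361/(11.6)² = 10.11 W m⁻².
The baseline emission temperature is T_e = 77.76 K.
Only a fraction (1−α) is absorbed and it's spread over 4πR², so ΔF = (1−α)ΔS/4 = 0.09041 W m⁻².
The Planck feedback parameter is 4σT_e³ = 0.1067 W m⁻²/K.
Hence the no-feedback warming is ΔF/(4σT_e³) = 0.848 K.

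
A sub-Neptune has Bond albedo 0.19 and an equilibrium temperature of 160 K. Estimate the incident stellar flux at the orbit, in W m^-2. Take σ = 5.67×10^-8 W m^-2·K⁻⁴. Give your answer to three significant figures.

Invert the energy balance for S: S = 4σT⁴/(1−α).
σT⁴ = 5.67×10⁻⁸·(160)⁴ = 37.16 W m^-2.
So S = 4×37.16/(1−0.19) = 183.5 W m^-2.

184 W m^-2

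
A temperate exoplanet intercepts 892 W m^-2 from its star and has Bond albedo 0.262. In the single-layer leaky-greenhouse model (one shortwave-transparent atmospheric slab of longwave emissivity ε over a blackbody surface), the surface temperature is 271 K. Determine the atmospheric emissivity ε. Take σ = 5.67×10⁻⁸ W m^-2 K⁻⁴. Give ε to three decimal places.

First, T_e = [892.0·(1−0.262)/(4σ)]^(1/4) = 232.1 K.
T_s⁴ = T_e⁴·2/(2−ε) → ε = 2 − 2(T_e/T_s)⁴ = 2 − 2·(232.1/271)⁴ = 0.9237.

0.924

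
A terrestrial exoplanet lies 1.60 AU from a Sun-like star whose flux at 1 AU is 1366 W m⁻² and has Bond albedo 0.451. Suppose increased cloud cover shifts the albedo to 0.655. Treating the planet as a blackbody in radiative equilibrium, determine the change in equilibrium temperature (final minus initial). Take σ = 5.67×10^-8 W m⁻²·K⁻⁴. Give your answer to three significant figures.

By the inverse-square law, S = 1366/1.60² = 533.6 W m⁻².
Initial: T₁ = [S(1−0.451)/(4σ)]^(1/4) = 189.6 K.
After:  T₂ = [533.6·0.345/(4σ)]^(1/4) = 168.8 K.
Change: 168.8 − 189.6 = -20.79 K.

-20.8 kelvin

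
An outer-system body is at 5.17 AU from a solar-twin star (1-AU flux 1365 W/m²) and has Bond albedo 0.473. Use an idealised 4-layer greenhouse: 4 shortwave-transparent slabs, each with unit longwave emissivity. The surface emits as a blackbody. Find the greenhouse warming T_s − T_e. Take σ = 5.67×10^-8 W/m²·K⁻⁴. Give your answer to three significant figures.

Flux at the orbit: S = 1365/(5.17)² = 51.07 W/m².
Top-of-atmosphere balance: σT_e⁴ = S(1−α)/4 = 6.728 W/m² → T_e = 104.4 K.
T_s = (N+1)^(1/4)·T_e = 156.1 K.
Warming: T_s − T_e = 51.70 K.

51.7 kelvin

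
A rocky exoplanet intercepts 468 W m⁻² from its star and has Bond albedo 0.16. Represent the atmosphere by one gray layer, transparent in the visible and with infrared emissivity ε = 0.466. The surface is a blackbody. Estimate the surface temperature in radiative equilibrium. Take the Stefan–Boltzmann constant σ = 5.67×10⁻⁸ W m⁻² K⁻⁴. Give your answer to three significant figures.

Effective emission temperature (TOA balance): σT_e⁴ = S(1−α)/4 = 98.28 W m⁻² → T_e = 204.0 K.
The surface balance (absorbed SW + ε·downward IR = σT_s⁴) with T_a⁴ = T_s⁴/2 reduces to T_s = T_e·[2/(2−ε)]^¼ = 218.0 K.

218 kelvin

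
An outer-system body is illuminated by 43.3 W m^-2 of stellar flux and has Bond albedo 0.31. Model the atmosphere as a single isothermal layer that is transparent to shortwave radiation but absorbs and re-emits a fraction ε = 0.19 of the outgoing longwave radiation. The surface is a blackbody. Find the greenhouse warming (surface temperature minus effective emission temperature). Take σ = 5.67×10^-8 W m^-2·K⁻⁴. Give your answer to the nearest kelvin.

At the top of the atmosphere, σT_e⁴ = S(1−α)/4 = 7.469 W m^-2, giving T_e = 107.1 K.
Surface balance with a leaky layer gives σT_s⁴ = σT_e⁴·2/(2−ε), so T_s = T_e·[2/(2−0.19)]^(1/4) = 109.8 K.
T_s − T_e = 109.8 − 107.1 = 2.707 K.

3 K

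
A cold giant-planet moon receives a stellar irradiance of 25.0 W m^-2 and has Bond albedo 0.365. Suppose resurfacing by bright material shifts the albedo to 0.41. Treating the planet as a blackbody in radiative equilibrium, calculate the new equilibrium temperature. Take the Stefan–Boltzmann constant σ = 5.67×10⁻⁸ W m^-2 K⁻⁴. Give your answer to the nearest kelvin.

90 K

With the new albedo, S(1−α₂)/4 = 3.688 W m^-2, so T₂ = 89.80 K.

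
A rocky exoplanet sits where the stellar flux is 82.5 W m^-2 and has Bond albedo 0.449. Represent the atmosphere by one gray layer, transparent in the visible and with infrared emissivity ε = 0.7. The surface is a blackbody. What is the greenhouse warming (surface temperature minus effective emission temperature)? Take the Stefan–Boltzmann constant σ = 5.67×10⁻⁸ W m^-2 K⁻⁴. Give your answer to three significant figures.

13.5 kelvin

The planet radiates to space at T_e = [S(1−α)/(4σ)]^(1/4) = 119.0 K.
The surface balance (absorbed SW + ε·downward IR = σT_s⁴) with T_a⁴ = T_s⁴/2 reduces to T_s = T_e·[2/(2−ε)]^¼ = 132.5 K.
T_s − T_e = 132.5 − 119.0 = 13.53 K.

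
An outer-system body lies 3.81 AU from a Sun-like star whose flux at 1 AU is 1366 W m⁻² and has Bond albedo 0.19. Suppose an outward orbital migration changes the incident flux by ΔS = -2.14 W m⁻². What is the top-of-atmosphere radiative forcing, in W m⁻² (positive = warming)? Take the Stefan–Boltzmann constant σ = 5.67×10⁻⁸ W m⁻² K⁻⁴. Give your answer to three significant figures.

By the inverse-square law, S = 1366/3.81² = 94.10 W m⁻².
TOA radiative forcing: ΔF = (1−α)ΔS/4 = 0.81·(-2.14)/4 = -0.4334 W m⁻².

-0.433 W m⁻²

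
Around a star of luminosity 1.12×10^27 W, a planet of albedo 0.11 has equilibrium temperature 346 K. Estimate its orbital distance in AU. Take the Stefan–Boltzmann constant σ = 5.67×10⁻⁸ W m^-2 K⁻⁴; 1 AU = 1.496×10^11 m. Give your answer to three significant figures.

1.04 AU

Required flux: S = 4σT⁴/(1−α) = 3652 W m^-2.
Then d = [L/(4πS)]^(1/2) = 1.562×10^11 m, i.e. 1.044 AU.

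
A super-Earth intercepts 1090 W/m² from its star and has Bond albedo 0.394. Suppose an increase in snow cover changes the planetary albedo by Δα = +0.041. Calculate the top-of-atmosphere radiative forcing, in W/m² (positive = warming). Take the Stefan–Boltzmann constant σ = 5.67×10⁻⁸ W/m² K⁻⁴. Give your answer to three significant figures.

-11.2 W/m²

TOA radiative forcing: ΔF = −S·Δα/4 = −1090·(+0.041)/4 = -11.17 W/m².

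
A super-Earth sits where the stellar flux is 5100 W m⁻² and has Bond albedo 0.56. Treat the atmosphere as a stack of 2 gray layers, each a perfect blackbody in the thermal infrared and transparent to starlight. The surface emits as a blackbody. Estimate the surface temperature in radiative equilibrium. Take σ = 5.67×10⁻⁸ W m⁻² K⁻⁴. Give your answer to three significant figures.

OLR = S(1−α)/4 = 561.0 W m⁻²; the top layer radiates at T_e = 315.4 K.
With N = 2 opaque layers, T_s = (N+1)^(1/4)·T_e = 3^(1/4)·315.4 = 415.1 K.

415 K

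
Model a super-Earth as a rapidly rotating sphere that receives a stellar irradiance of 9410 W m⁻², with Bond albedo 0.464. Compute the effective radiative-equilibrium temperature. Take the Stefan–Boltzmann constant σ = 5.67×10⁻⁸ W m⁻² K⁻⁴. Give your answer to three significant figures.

386 kelvin

Averaging over the sphere, the absorbed flux is S(1−α)/4 = 1261 W m⁻².
Set σT⁴ = 1261 → T = (1261/σ)^(1/4) = 386.2 K.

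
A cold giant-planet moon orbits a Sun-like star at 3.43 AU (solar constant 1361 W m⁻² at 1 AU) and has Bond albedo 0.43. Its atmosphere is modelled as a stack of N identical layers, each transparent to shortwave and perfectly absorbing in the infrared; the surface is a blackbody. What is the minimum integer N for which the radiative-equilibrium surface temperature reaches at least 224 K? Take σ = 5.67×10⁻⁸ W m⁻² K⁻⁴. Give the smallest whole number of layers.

8

Flux at the orbit: S = 1361/(3.43)² = 115.7 W m⁻².
Top-of-atmosphere balance: σT_e⁴ = S(1−α)/4 = 16.48 W m⁻² → T_e = 130.6 K.
Since T_s⁴ = (N+1)T_e⁴, we need N ≥ (T_s/T_e)⁴ − 1 = 7.659.
Rounding up, N = 8.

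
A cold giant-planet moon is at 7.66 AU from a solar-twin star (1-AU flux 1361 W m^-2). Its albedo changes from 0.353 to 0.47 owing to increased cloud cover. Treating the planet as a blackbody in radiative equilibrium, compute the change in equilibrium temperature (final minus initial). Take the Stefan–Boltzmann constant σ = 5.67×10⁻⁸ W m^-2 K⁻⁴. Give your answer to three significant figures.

By the inverse-square law, S = 1361/7.66² = 23.20 W m^-2.
With α = 0.353, T₁ = 90.19 K.
After:  T₂ = [23.20·0.53/(4σ)]^(1/4) = 85.80 K.
Change: 85.80 − 90.19 = -4.387 K.

-4.39 K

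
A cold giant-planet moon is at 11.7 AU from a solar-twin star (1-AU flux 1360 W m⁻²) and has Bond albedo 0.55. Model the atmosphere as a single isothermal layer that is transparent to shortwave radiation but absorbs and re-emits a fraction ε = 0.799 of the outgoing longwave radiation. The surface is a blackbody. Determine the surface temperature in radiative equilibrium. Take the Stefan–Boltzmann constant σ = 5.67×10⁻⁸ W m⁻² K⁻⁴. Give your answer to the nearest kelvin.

By the inverse-square law, S = 1360/11.7² = 9.935 W m⁻².
The planet radiates to space at T_e = [S(1−α)/(4σ)]^(1/4) = 66.63 K.
Surface balance with a leaky layer gives σT_s⁴ = σT_e⁴·2/(2−ε), so T_s = T_e·[2/(2−0.799)]^(1/4) = 75.69 K.

76 kelvin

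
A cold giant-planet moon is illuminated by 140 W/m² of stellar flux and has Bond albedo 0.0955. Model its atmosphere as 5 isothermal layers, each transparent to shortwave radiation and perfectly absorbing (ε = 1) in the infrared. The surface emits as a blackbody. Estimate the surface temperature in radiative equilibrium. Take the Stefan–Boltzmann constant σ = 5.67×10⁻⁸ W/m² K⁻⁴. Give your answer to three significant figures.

OLR = S(1−α)/4 = 31.66 W/m²; the top layer radiates at T_e = 153.7 K.
With N = 5 opaque layers, T_s = (N+1)^(1/4)·T_e = 6^(1/4)·153.7 = 240.6 K.

241 K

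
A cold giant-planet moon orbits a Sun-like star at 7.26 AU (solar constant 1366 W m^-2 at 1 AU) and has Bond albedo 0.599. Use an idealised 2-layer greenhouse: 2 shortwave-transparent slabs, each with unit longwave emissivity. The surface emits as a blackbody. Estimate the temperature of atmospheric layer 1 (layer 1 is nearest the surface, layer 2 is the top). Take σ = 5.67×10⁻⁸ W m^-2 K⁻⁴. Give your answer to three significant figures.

Flux at the orbit: S = 1366/(7.26)² = 25.92 W m^-2.
OLR = S(1−α)/4 = 2.598 W m^-2; the top layer radiates at T_e = 82.28 K.
In the N-layer model, layer k (counted from the surface) has T_k = (N+1−k)^(1/4)·T_e.
With k = 1: T_1 = (2+1−1)^¼·82.28 K = 97.84 K.

97.8 K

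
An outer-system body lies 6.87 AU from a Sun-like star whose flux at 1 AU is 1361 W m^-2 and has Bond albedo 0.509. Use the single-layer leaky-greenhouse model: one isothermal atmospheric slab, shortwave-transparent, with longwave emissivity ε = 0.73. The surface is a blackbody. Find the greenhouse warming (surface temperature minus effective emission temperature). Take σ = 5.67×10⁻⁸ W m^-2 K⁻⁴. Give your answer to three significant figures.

By the inverse-square law, S = 1361/6.87² = 28.84 W m^-2.
The planet radiates to space at T_e = [S(1−α)/(4σ)]^(1/4) = 88.89 K.
For a single slab of emissivity ε, T_s⁴ = 2T_e⁴/(2−ε); thus T_s = 88.89·(1.575)^(1/4) = 99.58 K.
T_s − T_e = 99.58 − 88.89 = 10.69 K.

10.7 kelvin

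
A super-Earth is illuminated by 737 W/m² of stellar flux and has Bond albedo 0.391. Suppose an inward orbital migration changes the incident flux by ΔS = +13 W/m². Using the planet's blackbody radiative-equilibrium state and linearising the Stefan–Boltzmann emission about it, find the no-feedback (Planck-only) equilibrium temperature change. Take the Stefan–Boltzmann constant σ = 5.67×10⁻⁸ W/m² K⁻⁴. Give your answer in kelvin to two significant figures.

0.93 K

Reference equilibrium: T_e = [S(1−α)/(4σ)]^(1/4) = 210.9 K.
Only a fraction (1−α) is absorbed and it's spread over 4πR², so ΔF = (1−α)ΔS/4 = 1.979 W/m².
The Planck feedback parameter is 4σT_e³ = 2.128 W/m²/K.
ΔT₀ = ΔF/λ_P = 1.979/2.128 = 0.930 K.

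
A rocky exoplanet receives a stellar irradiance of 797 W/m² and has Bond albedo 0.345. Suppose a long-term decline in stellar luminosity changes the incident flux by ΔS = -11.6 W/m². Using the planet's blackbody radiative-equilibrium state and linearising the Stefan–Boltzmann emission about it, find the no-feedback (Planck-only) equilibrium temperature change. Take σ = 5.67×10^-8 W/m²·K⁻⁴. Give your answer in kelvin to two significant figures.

-0.80 kelvin

The baseline emission temperature is T_e = 219.0 K.
Only a fraction (1−α) is absorbed and it's spread over 4πR², so ΔF = (1−α)ΔS/4 = -1.899 W/m².
Planck response: λ_P = 4σT_e³ = 4·5.67×10⁻⁸·(219.0)³ = 2.383 W/m²/K.
ΔT₀ = ΔF/λ_P = -1.899/2.383 = -0.797 K.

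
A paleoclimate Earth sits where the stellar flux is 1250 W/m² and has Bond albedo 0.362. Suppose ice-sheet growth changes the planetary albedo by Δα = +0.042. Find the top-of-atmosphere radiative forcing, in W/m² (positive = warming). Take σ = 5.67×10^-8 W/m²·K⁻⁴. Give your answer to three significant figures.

ΔF = −(S/4)Δα = −(1250/4)×(+0.042) = -13.12 W/m².

-13.1 W/m²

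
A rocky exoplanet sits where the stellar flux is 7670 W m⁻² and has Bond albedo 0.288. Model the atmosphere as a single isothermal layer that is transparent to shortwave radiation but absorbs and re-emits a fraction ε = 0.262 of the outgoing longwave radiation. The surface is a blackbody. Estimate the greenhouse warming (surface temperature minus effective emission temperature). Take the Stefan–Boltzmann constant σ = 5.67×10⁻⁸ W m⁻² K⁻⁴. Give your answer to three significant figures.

The planet radiates to space at T_e = [S(1−α)/(4σ)]^(1/4) = 393.9 K.
For a single slab of emissivity ε, T_s⁴ = 2T_e⁴/(2−ε); thus T_s = 393.9·(1.151)^(1/4) = 408.0 K.
Greenhouse warming: T_s − T_e = 14.07 K.

14.1 K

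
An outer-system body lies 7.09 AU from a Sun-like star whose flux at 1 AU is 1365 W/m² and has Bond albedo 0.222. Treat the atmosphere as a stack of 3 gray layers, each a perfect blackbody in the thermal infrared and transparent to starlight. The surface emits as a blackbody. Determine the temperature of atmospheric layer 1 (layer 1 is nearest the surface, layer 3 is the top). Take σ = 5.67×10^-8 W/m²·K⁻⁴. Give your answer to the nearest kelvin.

129 kelvin

Irradiance scales as 1/d², so S = 1365 W/m² × (1/7.09)² = 27.15 W/m².
The effective emission temperature is T_e = [S(1−α)/(4σ)]^¼ = 98.24 K.
The net upward flux σT_e⁴ is constant between every pair of levels, so T_k⁴ = (N+1−k)T_e⁴.
With k = 1: T_1 = (3+1−1)^¼·98.24 K = 129.3 K.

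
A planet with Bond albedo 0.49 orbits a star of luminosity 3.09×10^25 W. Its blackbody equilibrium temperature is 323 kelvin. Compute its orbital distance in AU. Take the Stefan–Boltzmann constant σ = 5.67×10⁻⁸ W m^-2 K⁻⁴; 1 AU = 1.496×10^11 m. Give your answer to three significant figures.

0.151 AU

Energy balance gives S = 4σT⁴/(1−α) = 4840 W m^-2.
Then d = [L/(4πS)]^(1/2) = 2.254×10^10 m, i.e. 0.1507 AU.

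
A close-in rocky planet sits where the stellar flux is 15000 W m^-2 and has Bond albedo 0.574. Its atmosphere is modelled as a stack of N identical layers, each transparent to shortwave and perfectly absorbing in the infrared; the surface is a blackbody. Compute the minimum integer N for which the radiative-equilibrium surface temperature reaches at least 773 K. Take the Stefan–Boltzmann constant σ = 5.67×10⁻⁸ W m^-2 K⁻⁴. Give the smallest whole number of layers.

12

Top-of-atmosphere balance: σT_e⁴ = S(1−α)/4 = 1598 W m^-2 → T_e = 409.7 K.
Since T_s⁴ = (N+1)T_e⁴, we need N ≥ (T_s/T_e)⁴ − 1 = 11.672.
So N ≥ 11.672; the smallest integer is N = 12.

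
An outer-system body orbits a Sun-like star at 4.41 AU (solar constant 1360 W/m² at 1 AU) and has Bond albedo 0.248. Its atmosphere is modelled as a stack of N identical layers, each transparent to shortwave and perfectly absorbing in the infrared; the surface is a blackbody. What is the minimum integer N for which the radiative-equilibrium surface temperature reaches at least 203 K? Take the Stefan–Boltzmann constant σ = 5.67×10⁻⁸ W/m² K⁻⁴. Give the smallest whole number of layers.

By the inverse-square law, S = 1360/4.41² = 69.93 W/m².
The effective emission temperature is T_e = [S(1−α)/(4σ)]^¼ = 123.4 K.
T_s = (N+1)^(1/4)·T_e ≥ 203 K requires N+1 ≥ (T_s/T_e)⁴ = (203/123.4)⁴ = 7.324.
So N ≥ 6.324; the smallest integer is N = 7.

7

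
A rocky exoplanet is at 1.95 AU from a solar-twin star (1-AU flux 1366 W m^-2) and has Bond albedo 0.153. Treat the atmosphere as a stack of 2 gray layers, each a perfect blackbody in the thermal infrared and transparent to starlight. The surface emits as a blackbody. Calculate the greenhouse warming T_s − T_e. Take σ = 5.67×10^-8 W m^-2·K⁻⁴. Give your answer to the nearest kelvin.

60 K

Flux at the orbit: S = 1366/(1.95)² = 359.2 W m^-2.
OLR = S(1−α)/4 = 76.07 W m^-2; the top layer radiates at T_e = 191.4 K.
T_s = (N+1)^(1/4)·T_e = 251.9 K.
Warming: T_s − T_e = 60.49 K.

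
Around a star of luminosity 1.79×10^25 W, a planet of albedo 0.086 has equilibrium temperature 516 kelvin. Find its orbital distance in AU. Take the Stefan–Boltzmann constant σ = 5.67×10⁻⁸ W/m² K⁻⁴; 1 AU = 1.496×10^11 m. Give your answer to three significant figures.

0.0602 AU

The flux needed for this T is 4σT⁴/(1−0.086) = 17590 W/m².
From L = 4πd²S, d = √(1.79×10^25/(4π·17590)) = 8.999×10^9 m = 0.06015 AU.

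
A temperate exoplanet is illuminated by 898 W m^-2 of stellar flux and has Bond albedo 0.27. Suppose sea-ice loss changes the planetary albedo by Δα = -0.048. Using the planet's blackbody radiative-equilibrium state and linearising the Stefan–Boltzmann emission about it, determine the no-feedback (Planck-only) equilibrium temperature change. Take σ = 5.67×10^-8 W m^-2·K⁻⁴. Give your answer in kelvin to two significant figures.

Reference equilibrium: T_e = [S(1−α)/(4σ)]^(1/4) = 231.9 K.
TOA radiative forcing: ΔF = −S·Δα/4 = −898.0·(-0.048)/4 = 10.78 W m^-2.
The Planck feedback parameter is 4σT_e³ = 2.827 W m^-2/K.
So ΔT₀ = 10.78/2.827 = 3.81 K.

3.8 kelvin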